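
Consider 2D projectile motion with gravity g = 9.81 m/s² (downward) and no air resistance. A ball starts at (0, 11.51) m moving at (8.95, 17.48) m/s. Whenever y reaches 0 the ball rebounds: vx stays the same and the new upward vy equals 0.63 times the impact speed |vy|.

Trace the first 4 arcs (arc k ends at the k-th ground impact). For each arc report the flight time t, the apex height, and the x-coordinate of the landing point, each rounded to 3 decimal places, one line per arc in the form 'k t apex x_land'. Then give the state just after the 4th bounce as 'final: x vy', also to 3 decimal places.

1 4.132 27.083 36.978
2 2.961 10.749 63.477
3 1.865 4.266 80.171
4 1.175 1.693 90.689
final: 90.689 3.631

Arc 1: start y=11.510, vy=17.480 → t=4.132, apex=27.083, x_land=36.978, impact vy=-23.052
  bounce: vy ← 0.63·23.052 = 14.523
Arc 2: start y=0.000, vy=14.523 → t=2.961, apex=10.749, x_land=63.477, impact vy=-14.523
  bounce: vy ← 0.63·14.523 = 9.149
Arc 3: start y=0.000, vy=9.149 → t=1.865, apex=4.266, x_land=80.171, impact vy=-9.149
  bounce: vy ← 0.63·9.149 = 5.764
Arc 4: start y=0.000, vy=5.764 → t=1.175, apex=1.693, x_land=90.689, impact vy=-5.764
  bounce: vy ← 0.63·5.764 = 3.631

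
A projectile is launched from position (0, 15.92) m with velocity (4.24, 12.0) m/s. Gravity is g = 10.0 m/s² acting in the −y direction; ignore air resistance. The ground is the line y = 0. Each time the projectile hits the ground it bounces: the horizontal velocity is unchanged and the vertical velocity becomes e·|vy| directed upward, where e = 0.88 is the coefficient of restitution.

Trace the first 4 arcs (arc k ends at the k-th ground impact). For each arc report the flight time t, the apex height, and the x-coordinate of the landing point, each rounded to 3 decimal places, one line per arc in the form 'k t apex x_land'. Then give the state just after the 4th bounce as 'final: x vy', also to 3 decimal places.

1 3.350 23.120 14.205
2 3.785 17.904 30.252
3 3.330 13.865 44.373
4 2.931 10.737 56.800
final: 56.800 12.896

Arc 1: start y=15.920, vy=12.000 → t=3.350, apex=23.120, x_land=14.205, impact vy=-21.503
  bounce: vy ← 0.88·21.503 = 18.923
Arc 2: start y=0.000, vy=18.923 → t=3.785, apex=17.904, x_land=30.252, impact vy=-18.923
  bounce: vy ← 0.88·18.923 = 16.652
Arc 3: start y=0.000, vy=16.652 → t=3.330, apex=13.865, x_land=44.373, impact vy=-16.652
  bounce: vy ← 0.88·16.652 = 14.654
Arc 4: start y=0.000, vy=14.654 → t=2.931, apex=10.737, x_land=56.800, impact vy=-14.654
  bounce: vy ← 0.88·14.654 = 12.896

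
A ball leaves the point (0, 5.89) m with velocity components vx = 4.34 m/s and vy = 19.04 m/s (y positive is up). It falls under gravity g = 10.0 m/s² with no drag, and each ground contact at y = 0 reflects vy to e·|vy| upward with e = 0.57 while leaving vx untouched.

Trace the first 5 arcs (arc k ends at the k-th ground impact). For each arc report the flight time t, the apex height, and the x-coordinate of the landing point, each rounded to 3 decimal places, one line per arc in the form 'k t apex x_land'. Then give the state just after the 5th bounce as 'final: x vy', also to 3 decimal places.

1 4.096 24.016 17.775
2 2.498 7.803 28.618
3 1.424 2.535 34.799
4 0.812 0.824 38.322
5 0.463 0.268 40.330
final: 40.330 1.319

Arc 1: start y=5.890, vy=19.040 → t=4.096, apex=24.016, x_land=17.775, impact vy=-21.916
  bounce: vy ← 0.57·21.916 = 12.492
Arc 2: start y=0.000, vy=12.492 → t=2.498, apex=7.803, x_land=28.618, impact vy=-12.492
  bounce: vy ← 0.57·12.492 = 7.121
Arc 3: start y=0.000, vy=7.121 → t=1.424, apex=2.535, x_land=34.799, impact vy=-7.121
  bounce: vy ← 0.57·7.121 = 4.059
Arc 4: start y=0.000, vy=4.059 → t=0.812, apex=0.824, x_land=38.322, impact vy=-4.059
  bounce: vy ← 0.57·4.059 = 2.313
Arc 5: start y=0.000, vy=2.313 → t=0.463, apex=0.268, x_land=40.330, impact vy=-2.313
  bounce: vy ← 0.57·2.313 = 1.319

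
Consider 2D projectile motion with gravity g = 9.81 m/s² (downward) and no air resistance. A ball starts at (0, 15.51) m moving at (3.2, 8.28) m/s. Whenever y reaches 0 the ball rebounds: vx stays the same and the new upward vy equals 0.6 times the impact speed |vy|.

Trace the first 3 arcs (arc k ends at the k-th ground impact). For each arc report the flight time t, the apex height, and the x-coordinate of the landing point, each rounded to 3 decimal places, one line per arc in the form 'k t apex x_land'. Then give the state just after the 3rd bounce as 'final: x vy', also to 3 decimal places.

Arc 1: start y=15.510, vy=8.280 → t=2.812, apex=19.004, x_land=9.000, impact vy=-19.310
  bounce: vy ← 0.6·19.310 = 11.586
Arc 2: start y=0.000, vy=11.586 → t=2.362, apex=6.842, x_land=16.558, impact vy=-11.586
  bounce: vy ← 0.6·11.586 = 6.951
Arc 3: start y=0.000, vy=6.951 → t=1.417, apex=2.463, x_land=21.093, impact vy=-6.951
  bounce: vy ← 0.6·6.951 = 4.171

1 2.812 19.004 9.000
2 2.362 6.842 16.558
3 1.417 2.463 21.093
final: 21.093 4.171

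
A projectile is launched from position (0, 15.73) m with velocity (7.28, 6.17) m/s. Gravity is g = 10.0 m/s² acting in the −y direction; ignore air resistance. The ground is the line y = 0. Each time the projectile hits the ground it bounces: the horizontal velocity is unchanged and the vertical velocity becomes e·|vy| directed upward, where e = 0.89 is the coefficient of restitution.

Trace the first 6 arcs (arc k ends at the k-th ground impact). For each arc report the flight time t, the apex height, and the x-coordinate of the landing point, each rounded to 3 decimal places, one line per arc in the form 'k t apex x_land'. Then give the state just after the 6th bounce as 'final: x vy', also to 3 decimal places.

Arc 1: start y=15.730, vy=6.170 → t=2.495, apex=17.633, x_land=18.163, impact vy=-18.779
  bounce: vy ← 0.89·18.779 = 16.714
Arc 2: start y=0.000, vy=16.714 → t=3.343, apex=13.967, x_land=42.498, impact vy=-16.714
  bounce: vy ← 0.89·16.714 = 14.875
Arc 3: start y=0.000, vy=14.875 → t=2.975, apex=11.064, x_land=64.157, impact vy=-14.875
  bounce: vy ← 0.89·14.875 = 13.239
Arc 4: start y=0.000, vy=13.239 → t=2.648, apex=8.763, x_land=83.433, impact vy=-13.239
  bounce: vy ← 0.89·13.239 = 11.783
Arc 5: start y=0.000, vy=11.783 → t=2.357, apex=6.942, x_land=100.588, impact vy=-11.783
  bounce: vy ← 0.89·11.783 = 10.487
Arc 6: start y=0.000, vy=10.487 → t=2.097, apex=5.498, x_land=115.857, impact vy=-10.487
  bounce: vy ← 0.89·10.487 = 9.333

1 2.495 17.633 18.163
2 3.343 13.967 42.498
3 2.975 11.064 64.157
4 2.648 8.763 83.433
5 2.357 6.942 100.588
6 2.097 5.498 115.857
final: 115.857 9.333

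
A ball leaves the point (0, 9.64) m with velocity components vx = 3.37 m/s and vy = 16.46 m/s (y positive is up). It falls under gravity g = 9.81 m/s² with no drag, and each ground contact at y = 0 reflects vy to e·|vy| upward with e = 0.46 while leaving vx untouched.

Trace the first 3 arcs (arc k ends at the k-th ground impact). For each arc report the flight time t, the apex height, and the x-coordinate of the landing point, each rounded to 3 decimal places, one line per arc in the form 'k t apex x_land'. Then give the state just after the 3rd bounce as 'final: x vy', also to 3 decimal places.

1 3.864 23.449 13.023
2 2.012 4.962 19.802
3 0.925 1.050 22.920
final: 22.920 2.088

Arc 1: start y=9.640, vy=16.460 → t=3.864, apex=23.449, x_land=13.023, impact vy=-21.449
  bounce: vy ← 0.46·21.449 = 9.867
Arc 2: start y=0.000, vy=9.867 → t=2.012, apex=4.962, x_land=19.802, impact vy=-9.867
  bounce: vy ← 0.46·9.867 = 4.539
Arc 3: start y=0.000, vy=4.539 → t=0.925, apex=1.050, x_land=22.920, impact vy=-4.539
  bounce: vy ← 0.46·4.539 = 2.088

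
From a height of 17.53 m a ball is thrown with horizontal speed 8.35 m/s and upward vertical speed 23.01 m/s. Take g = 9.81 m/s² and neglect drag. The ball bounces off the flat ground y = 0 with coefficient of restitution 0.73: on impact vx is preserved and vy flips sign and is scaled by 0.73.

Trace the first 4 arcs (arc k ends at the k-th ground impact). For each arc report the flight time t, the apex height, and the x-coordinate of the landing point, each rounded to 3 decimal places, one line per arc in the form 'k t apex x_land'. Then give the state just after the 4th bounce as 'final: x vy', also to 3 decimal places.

1 5.358 44.516 44.740
2 4.398 23.722 81.467
3 3.211 12.642 108.277
4 2.344 6.737 127.848
final: 127.848 8.393

Arc 1: start y=17.530, vy=23.010 → t=5.358, apex=44.516, x_land=44.740, impact vy=-29.553
  bounce: vy ← 0.73·29.553 = 21.574
Arc 2: start y=0.000, vy=21.574 → t=4.398, apex=23.722, x_land=81.467, impact vy=-21.574
  bounce: vy ← 0.73·21.574 = 15.749
Arc 3: start y=0.000, vy=15.749 → t=3.211, apex=12.642, x_land=108.277, impact vy=-15.749
  bounce: vy ← 0.73·15.749 = 11.497
Arc 4: start y=0.000, vy=11.497 → t=2.344, apex=6.737, x_land=127.848, impact vy=-11.497
  bounce: vy ← 0.73·11.497 = 8.393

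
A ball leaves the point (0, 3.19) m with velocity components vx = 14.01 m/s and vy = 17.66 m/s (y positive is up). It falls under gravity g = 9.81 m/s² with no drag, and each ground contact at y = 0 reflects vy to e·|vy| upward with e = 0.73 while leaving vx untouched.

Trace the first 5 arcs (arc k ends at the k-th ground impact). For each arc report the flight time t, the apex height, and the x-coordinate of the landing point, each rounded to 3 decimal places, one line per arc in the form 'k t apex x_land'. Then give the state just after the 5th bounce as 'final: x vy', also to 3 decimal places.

1 3.773 19.086 52.857
2 2.880 10.171 93.205
3 2.102 5.420 122.660
4 1.535 2.888 144.161
5 1.120 1.539 159.857
final: 159.857 4.012

Arc 1: start y=3.190, vy=17.660 → t=3.773, apex=19.086, x_land=52.857, impact vy=-19.351
  bounce: vy ← 0.73·19.351 = 14.126
Arc 2: start y=0.000, vy=14.126 → t=2.880, apex=10.171, x_land=93.205, impact vy=-14.126
  bounce: vy ← 0.73·14.126 = 10.312
Arc 3: start y=0.000, vy=10.312 → t=2.102, apex=5.420, x_land=122.660, impact vy=-10.312
  bounce: vy ← 0.73·10.312 = 7.528
Arc 4: start y=0.000, vy=7.528 → t=1.535, apex=2.888, x_land=144.161, impact vy=-7.528
  bounce: vy ← 0.73·7.528 = 5.495
Arc 5: start y=0.000, vy=5.495 → t=1.120, apex=1.539, x_land=159.857, impact vy=-5.495
  bounce: vy ← 0.73·5.495 = 4.012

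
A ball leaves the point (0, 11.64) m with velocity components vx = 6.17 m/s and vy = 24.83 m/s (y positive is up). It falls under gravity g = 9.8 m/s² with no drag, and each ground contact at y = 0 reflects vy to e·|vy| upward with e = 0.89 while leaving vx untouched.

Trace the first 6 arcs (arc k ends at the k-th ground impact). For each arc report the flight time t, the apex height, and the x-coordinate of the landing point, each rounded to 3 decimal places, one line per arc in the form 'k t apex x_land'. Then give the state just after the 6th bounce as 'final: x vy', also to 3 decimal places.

Arc 1: start y=11.640, vy=24.830 → t=5.499, apex=43.096, x_land=33.931, impact vy=-29.063
  bounce: vy ← 0.89·29.063 = 25.866
Arc 2: start y=0.000, vy=25.866 → t=5.279, apex=34.136, x_land=66.501, impact vy=-25.866
  bounce: vy ← 0.89·25.866 = 23.021
Arc 3: start y=0.000, vy=23.021 → t=4.698, apex=27.039, x_land=95.489, impact vy=-23.021
  bounce: vy ← 0.89·23.021 = 20.489
Arc 4: start y=0.000, vy=20.489 → t=4.181, apex=21.418, x_land=121.288, impact vy=-20.489
  bounce: vy ← 0.89·20.489 = 18.235
Arc 5: start y=0.000, vy=18.235 → t=3.721, apex=16.965, x_land=144.249, impact vy=-18.235
  bounce: vy ← 0.89·18.235 = 16.229
Arc 6: start y=0.000, vy=16.229 → t=3.312, apex=13.438, x_land=164.684, impact vy=-16.229
  bounce: vy ← 0.89·16.229 = 14.444

1 5.499 43.096 33.931
2 5.279 34.136 66.501
3 4.698 27.039 95.489
4 4.181 21.418 121.288
5 3.721 16.965 144.249
6 3.312 13.438 164.684
final: 164.684 14.444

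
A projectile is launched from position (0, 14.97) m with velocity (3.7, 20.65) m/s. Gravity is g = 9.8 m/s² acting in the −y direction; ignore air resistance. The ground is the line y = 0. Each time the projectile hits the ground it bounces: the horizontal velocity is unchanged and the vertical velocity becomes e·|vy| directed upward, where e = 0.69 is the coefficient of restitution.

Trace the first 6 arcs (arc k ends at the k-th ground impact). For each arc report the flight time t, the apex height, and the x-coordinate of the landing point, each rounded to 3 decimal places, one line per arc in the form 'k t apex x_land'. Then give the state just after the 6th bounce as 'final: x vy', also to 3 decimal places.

Arc 1: start y=14.970, vy=20.650 → t=4.845, apex=36.726, x_land=17.926, impact vy=-26.830
  bounce: vy ← 0.69·26.830 = 18.513
Arc 2: start y=0.000, vy=18.513 → t=3.778, apex=17.485, x_land=31.905, impact vy=-18.513
  bounce: vy ← 0.69·18.513 = 12.774
Arc 3: start y=0.000, vy=12.774 → t=2.607, apex=8.325, x_land=41.550, impact vy=-12.774
  bounce: vy ← 0.69·12.774 = 8.814
Arc 4: start y=0.000, vy=8.814 → t=1.799, apex=3.963, x_land=48.206, impact vy=-8.814
  bounce: vy ← 0.69·8.814 = 6.082
Arc 5: start y=0.000, vy=6.082 → t=1.241, apex=1.887, x_land=52.798, impact vy=-6.082
  bounce: vy ← 0.69·6.082 = 4.196
Arc 6: start y=0.000, vy=4.196 → t=0.856, apex=0.898, x_land=55.966, impact vy=-4.196
  bounce: vy ← 0.69·4.196 = 2.895

1 4.845 36.726 17.926
2 3.778 17.485 31.905
3 2.607 8.325 41.550
4 1.799 3.963 48.206
5 1.241 1.887 52.798
6 0.856 0.898 55.966
final: 55.966 2.895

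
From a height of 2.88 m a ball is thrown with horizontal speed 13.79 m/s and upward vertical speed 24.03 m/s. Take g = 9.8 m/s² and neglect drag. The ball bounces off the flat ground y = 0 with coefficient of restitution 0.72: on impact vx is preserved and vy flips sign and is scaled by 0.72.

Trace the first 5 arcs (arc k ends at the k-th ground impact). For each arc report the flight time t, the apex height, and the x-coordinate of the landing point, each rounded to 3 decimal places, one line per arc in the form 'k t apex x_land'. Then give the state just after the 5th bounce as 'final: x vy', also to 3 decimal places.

1 5.021 32.341 69.241
2 3.699 16.766 120.258
3 2.664 8.691 156.989
4 1.918 4.506 183.436
5 1.381 2.336 202.478
final: 202.478 4.872

Arc 1: start y=2.880, vy=24.030 → t=5.021, apex=32.341, x_land=69.241, impact vy=-25.177
  bounce: vy ← 0.72·25.177 = 18.128
Arc 2: start y=0.000, vy=18.128 → t=3.699, apex=16.766, x_land=120.258, impact vy=-18.128
  bounce: vy ← 0.72·18.128 = 13.052
Arc 3: start y=0.000, vy=13.052 → t=2.664, apex=8.691, x_land=156.989, impact vy=-13.052
  bounce: vy ← 0.72·13.052 = 9.397
Arc 4: start y=0.000, vy=9.397 → t=1.918, apex=4.506, x_land=183.436, impact vy=-9.397
  bounce: vy ← 0.72·9.397 = 6.766
Arc 5: start y=0.000, vy=6.766 → t=1.381, apex=2.336, x_land=202.478, impact vy=-6.766
  bounce: vy ← 0.72·6.766 = 4.872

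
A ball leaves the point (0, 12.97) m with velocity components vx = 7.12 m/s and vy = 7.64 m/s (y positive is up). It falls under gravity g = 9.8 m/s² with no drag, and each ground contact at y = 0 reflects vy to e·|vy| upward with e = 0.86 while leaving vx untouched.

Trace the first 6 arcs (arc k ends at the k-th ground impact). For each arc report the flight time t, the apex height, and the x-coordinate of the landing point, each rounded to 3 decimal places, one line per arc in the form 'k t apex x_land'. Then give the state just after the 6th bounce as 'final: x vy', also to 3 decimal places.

1 2.584 15.948 18.396
2 3.103 11.795 40.489
3 2.669 8.724 59.490
4 2.295 6.452 75.830
5 1.974 4.772 89.883
6 1.697 3.529 101.968
final: 101.968 7.153

Arc 1: start y=12.970, vy=7.640 → t=2.584, apex=15.948, x_land=18.396, impact vy=-17.680
  bounce: vy ← 0.86·17.680 = 15.205
Arc 2: start y=0.000, vy=15.205 → t=3.103, apex=11.795, x_land=40.489, impact vy=-15.205
  bounce: vy ← 0.86·15.205 = 13.076
Arc 3: start y=0.000, vy=13.076 → t=2.669, apex=8.724, x_land=59.490, impact vy=-13.076
  bounce: vy ← 0.86·13.076 = 11.245
Arc 4: start y=0.000, vy=11.245 → t=2.295, apex=6.452, x_land=75.830, impact vy=-11.245
  bounce: vy ← 0.86·11.245 = 9.671
Arc 5: start y=0.000, vy=9.671 → t=1.974, apex=4.772, x_land=89.883, impact vy=-9.671
  bounce: vy ← 0.86·9.671 = 8.317
Arc 6: start y=0.000, vy=8.317 → t=1.697, apex=3.529, x_land=101.968, impact vy=-8.317
  bounce: vy ← 0.86·8.317 = 7.153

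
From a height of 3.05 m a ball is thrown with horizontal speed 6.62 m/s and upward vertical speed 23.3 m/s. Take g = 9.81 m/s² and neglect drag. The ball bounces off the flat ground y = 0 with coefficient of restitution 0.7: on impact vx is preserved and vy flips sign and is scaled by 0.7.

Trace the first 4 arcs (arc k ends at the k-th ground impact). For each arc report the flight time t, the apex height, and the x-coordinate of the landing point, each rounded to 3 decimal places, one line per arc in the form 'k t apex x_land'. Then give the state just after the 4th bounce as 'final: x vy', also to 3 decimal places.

Arc 1: start y=3.050, vy=23.300 → t=4.878, apex=30.720, x_land=32.291, impact vy=-24.551
  bounce: vy ← 0.7·24.551 = 17.185
Arc 2: start y=0.000, vy=17.185 → t=3.504, apex=15.053, x_land=55.485, impact vy=-17.185
  bounce: vy ← 0.7·17.185 = 12.030
Arc 3: start y=0.000, vy=12.030 → t=2.453, apex=7.376, x_land=71.721, impact vy=-12.030
  bounce: vy ← 0.7·12.030 = 8.421
Arc 4: start y=0.000, vy=8.421 → t=1.717, apex=3.614, x_land=83.086, impact vy=-8.421
  bounce: vy ← 0.7·8.421 = 5.895

1 4.878 30.720 32.291
2 3.504 15.053 55.485
3 2.453 7.376 71.721
4 1.717 3.614 83.086
final: 83.086 5.895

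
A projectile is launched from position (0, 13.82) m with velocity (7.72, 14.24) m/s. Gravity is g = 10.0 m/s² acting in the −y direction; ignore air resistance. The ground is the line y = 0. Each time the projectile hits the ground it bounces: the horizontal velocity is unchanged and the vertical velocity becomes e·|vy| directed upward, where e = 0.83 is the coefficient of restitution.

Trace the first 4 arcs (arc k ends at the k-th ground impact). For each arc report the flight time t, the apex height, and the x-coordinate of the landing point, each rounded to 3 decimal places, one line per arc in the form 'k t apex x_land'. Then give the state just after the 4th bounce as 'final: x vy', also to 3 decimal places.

1 3.613 23.959 27.892
2 3.634 16.505 55.945
3 3.016 11.370 79.229
4 2.503 7.833 98.554
final: 98.554 10.389

Arc 1: start y=13.820, vy=14.240 → t=3.613, apex=23.959, x_land=27.892, impact vy=-21.890
  bounce: vy ← 0.83·21.890 = 18.169
Arc 2: start y=0.000, vy=18.169 → t=3.634, apex=16.505, x_land=55.945, impact vy=-18.169
  bounce: vy ← 0.83·18.169 = 15.080
Arc 3: start y=0.000, vy=15.080 → t=3.016, apex=11.370, x_land=79.229, impact vy=-15.080
  bounce: vy ← 0.83·15.080 = 12.516
Arc 4: start y=0.000, vy=12.516 → t=2.503, apex=7.833, x_land=98.554, impact vy=-12.516
  bounce: vy ← 0.83·12.516 = 10.389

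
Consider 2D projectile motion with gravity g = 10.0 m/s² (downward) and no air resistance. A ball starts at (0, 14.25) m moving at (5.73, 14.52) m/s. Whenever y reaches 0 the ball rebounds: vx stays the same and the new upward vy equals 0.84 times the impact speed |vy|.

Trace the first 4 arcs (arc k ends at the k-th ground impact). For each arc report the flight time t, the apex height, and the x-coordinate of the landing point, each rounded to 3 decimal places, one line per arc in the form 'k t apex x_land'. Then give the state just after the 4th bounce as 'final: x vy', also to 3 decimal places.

1 3.679 24.792 21.079
2 3.741 17.493 42.514
3 3.142 12.343 60.520
4 2.640 8.709 75.645
final: 75.645 11.086

Arc 1: start y=14.250, vy=14.520 → t=3.679, apex=24.792, x_land=21.079, impact vy=-22.267
  bounce: vy ← 0.84·22.267 = 18.704
Arc 2: start y=0.000, vy=18.704 → t=3.741, apex=17.493, x_land=42.514, impact vy=-18.704
  bounce: vy ← 0.84·18.704 = 15.712
Arc 3: start y=0.000, vy=15.712 → t=3.142, apex=12.343, x_land=60.520, impact vy=-15.712
  bounce: vy ← 0.84·15.712 = 13.198
Arc 4: start y=0.000, vy=13.198 → t=2.640, apex=8.709, x_land=75.645, impact vy=-13.198
  bounce: vy ← 0.84·13.198 = 11.086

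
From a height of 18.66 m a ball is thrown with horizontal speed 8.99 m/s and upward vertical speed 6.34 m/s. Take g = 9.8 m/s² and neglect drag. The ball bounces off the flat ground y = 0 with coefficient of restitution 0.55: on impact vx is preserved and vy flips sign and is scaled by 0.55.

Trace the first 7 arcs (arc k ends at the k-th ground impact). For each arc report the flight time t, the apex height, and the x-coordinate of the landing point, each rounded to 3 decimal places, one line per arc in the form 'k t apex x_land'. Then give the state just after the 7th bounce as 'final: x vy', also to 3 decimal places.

1 2.703 20.711 24.298
2 2.261 6.265 44.629
3 1.244 1.895 55.811
4 0.684 0.573 61.961
5 0.376 0.173 65.344
6 0.207 0.052 67.204
7 0.114 0.016 68.227
final: 68.227 0.307

Arc 1: start y=18.660, vy=6.340 → t=2.703, apex=20.711, x_land=24.298, impact vy=-20.148
  bounce: vy ← 0.55·20.148 = 11.081
Arc 2: start y=0.000, vy=11.081 → t=2.261, apex=6.265, x_land=44.629, impact vy=-11.081
  bounce: vy ← 0.55·11.081 = 6.095
Arc 3: start y=0.000, vy=6.095 → t=1.244, apex=1.895, x_land=55.811, impact vy=-6.095
  bounce: vy ← 0.55·6.095 = 3.352
Arc 4: start y=0.000, vy=3.352 → t=0.684, apex=0.573, x_land=61.961, impact vy=-3.352
  bounce: vy ← 0.55·3.352 = 1.844
Arc 5: start y=0.000, vy=1.844 → t=0.376, apex=0.173, x_land=65.344, impact vy=-1.844
  bounce: vy ← 0.55·1.844 = 1.014
Arc 6: start y=0.000, vy=1.014 → t=0.207, apex=0.052, x_land=67.204, impact vy=-1.014
  bounce: vy ← 0.55·1.014 = 0.558
Arc 7: start y=0.000, vy=0.558 → t=0.114, apex=0.016, x_land=68.227, impact vy=-0.558
  bounce: vy ← 0.55·0.558 = 0.307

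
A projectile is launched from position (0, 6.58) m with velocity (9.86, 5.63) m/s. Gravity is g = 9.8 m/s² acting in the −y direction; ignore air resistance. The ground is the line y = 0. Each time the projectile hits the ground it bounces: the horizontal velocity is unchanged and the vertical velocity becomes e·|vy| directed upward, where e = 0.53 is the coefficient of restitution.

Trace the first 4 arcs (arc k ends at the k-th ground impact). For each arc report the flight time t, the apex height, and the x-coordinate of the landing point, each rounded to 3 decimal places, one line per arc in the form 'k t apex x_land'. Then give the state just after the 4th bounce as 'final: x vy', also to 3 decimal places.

1 1.868 8.197 18.417
2 1.371 2.303 31.936
3 0.727 0.647 39.100
4 0.385 0.182 42.897
final: 42.897 1.000

Arc 1: start y=6.580, vy=5.630 → t=1.868, apex=8.197, x_land=18.417, impact vy=-12.675
  bounce: vy ← 0.53·12.675 = 6.718
Arc 2: start y=0.000, vy=6.718 → t=1.371, apex=2.303, x_land=31.936, impact vy=-6.718
  bounce: vy ← 0.53·6.718 = 3.561
Arc 3: start y=0.000, vy=3.561 → t=0.727, apex=0.647, x_land=39.100, impact vy=-3.561
  bounce: vy ← 0.53·3.561 = 1.887
Arc 4: start y=0.000, vy=1.887 → t=0.385, apex=0.182, x_land=42.897, impact vy=-1.887
  bounce: vy ← 0.53·1.887 = 1.000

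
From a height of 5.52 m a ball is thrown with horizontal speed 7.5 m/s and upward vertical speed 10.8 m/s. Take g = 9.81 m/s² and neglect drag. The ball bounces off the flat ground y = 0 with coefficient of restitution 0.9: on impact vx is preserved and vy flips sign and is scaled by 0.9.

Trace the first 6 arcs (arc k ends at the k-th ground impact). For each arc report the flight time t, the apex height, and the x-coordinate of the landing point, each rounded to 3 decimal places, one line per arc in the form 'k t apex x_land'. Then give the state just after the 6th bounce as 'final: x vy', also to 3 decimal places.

1 2.630 11.465 19.723
2 2.752 9.287 40.363
3 2.477 7.522 58.938
4 2.229 6.093 75.657
5 2.006 4.935 90.703
6 1.806 3.998 104.244
final: 104.244 7.971

Arc 1: start y=5.520, vy=10.800 → t=2.630, apex=11.465, x_land=19.723, impact vy=-14.998
  bounce: vy ← 0.9·14.998 = 13.498
Arc 2: start y=0.000, vy=13.498 → t=2.752, apex=9.287, x_land=40.363, impact vy=-13.498
  bounce: vy ← 0.9·13.498 = 12.148
Arc 3: start y=0.000, vy=12.148 → t=2.477, apex=7.522, x_land=58.938, impact vy=-12.148
  bounce: vy ← 0.9·12.148 = 10.934
Arc 4: start y=0.000, vy=10.934 → t=2.229, apex=6.093, x_land=75.657, impact vy=-10.934
  bounce: vy ← 0.9·10.934 = 9.840
Arc 5: start y=0.000, vy=9.840 → t=2.006, apex=4.935, x_land=90.703, impact vy=-9.840
  bounce: vy ← 0.9·9.840 = 8.856
Arc 6: start y=0.000, vy=8.856 → t=1.806, apex=3.998, x_land=104.244, impact vy=-8.856
  bounce: vy ← 0.9·8.856 = 7.971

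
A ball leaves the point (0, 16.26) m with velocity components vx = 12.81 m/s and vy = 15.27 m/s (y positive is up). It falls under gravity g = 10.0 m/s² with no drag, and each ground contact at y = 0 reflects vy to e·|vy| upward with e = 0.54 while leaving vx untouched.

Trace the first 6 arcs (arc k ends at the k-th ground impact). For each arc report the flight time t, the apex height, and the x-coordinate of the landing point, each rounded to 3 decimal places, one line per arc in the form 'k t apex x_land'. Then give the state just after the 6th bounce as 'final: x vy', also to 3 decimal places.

Arc 1: start y=16.260, vy=15.270 → t=3.890, apex=27.919, x_land=49.831, impact vy=-23.630
  bounce: vy ← 0.54·23.630 = 12.760
Arc 2: start y=0.000, vy=12.760 → t=2.552, apex=8.141, x_land=82.522, impact vy=-12.760
  bounce: vy ← 0.54·12.760 = 6.890
Arc 3: start y=0.000, vy=6.890 → t=1.378, apex=2.374, x_land=100.176, impact vy=-6.890
  bounce: vy ← 0.54·6.890 = 3.721
Arc 4: start y=0.000, vy=3.721 → t=0.744, apex=0.692, x_land=109.709, impact vy=-3.721
  bounce: vy ← 0.54·3.721 = 2.009
Arc 5: start y=0.000, vy=2.009 → t=0.402, apex=0.202, x_land=114.856, impact vy=-2.009
  bounce: vy ← 0.54·2.009 = 1.085
Arc 6: start y=0.000, vy=1.085 → t=0.217, apex=0.059, x_land=117.636, impact vy=-1.085
  bounce: vy ← 0.54·1.085 = 0.586

1 3.890 27.919 49.831
2 2.552 8.141 82.522
3 1.378 2.374 100.176
4 0.744 0.692 109.709
5 0.402 0.202 114.856
6 0.217 0.059 117.636
final: 117.636 0.586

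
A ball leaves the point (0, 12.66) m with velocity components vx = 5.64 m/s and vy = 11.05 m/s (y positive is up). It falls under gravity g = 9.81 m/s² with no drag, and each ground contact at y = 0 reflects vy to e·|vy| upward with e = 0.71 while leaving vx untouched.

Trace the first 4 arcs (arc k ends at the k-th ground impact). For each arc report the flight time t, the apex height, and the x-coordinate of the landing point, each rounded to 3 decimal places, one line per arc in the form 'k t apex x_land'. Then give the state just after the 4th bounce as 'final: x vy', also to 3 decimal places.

1 3.088 18.883 17.419
2 2.786 9.519 33.133
3 1.978 4.799 44.290
4 1.405 2.419 52.212
final: 52.212 4.891

Arc 1: start y=12.660, vy=11.050 → t=3.088, apex=18.883, x_land=17.419, impact vy=-19.248
  bounce: vy ← 0.71·19.248 = 13.666
Arc 2: start y=0.000, vy=13.666 → t=2.786, apex=9.519, x_land=33.133, impact vy=-13.666
  bounce: vy ← 0.71·13.666 = 9.703
Arc 3: start y=0.000, vy=9.703 → t=1.978, apex=4.799, x_land=44.290, impact vy=-9.703
  bounce: vy ← 0.71·9.703 = 6.889
Arc 4: start y=0.000, vy=6.889 → t=1.405, apex=2.419, x_land=52.212, impact vy=-6.889
  bounce: vy ← 0.71·6.889 = 4.891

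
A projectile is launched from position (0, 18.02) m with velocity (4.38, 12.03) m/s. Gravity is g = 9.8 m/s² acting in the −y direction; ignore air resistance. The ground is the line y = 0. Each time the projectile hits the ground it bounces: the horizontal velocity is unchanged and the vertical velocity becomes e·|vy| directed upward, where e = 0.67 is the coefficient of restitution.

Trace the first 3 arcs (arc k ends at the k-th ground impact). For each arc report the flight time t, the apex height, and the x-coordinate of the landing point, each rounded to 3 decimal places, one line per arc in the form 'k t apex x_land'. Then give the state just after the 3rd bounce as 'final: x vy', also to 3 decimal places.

1 3.504 25.404 15.350
2 3.051 11.404 28.713
3 2.044 5.119 37.667
final: 37.667 6.711

Arc 1: start y=18.020, vy=12.030 → t=3.504, apex=25.404, x_land=15.350, impact vy=-22.314
  bounce: vy ← 0.67·22.314 = 14.950
Arc 2: start y=0.000, vy=14.950 → t=3.051, apex=11.404, x_land=28.713, impact vy=-14.950
  bounce: vy ← 0.67·14.950 = 10.017
Arc 3: start y=0.000, vy=10.017 → t=2.044, apex=5.119, x_land=37.667, impact vy=-10.017
  bounce: vy ← 0.67·10.017 = 6.711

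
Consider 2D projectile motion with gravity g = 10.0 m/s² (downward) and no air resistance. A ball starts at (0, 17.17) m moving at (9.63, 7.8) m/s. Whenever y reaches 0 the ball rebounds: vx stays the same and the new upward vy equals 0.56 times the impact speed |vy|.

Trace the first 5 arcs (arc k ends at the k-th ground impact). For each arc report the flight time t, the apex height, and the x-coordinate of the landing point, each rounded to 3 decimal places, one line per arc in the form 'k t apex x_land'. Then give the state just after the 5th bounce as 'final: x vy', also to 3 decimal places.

Arc 1: start y=17.170, vy=7.800 → t=2.791, apex=20.212, x_land=26.873, impact vy=-20.106
  bounce: vy ← 0.56·20.106 = 11.259
Arc 2: start y=0.000, vy=11.259 → t=2.252, apex=6.338, x_land=48.558, impact vy=-11.259
  bounce: vy ← 0.56·11.259 = 6.305
Arc 3: start y=0.000, vy=6.305 → t=1.261, apex=1.988, x_land=60.702, impact vy=-6.305
  bounce: vy ← 0.56·6.305 = 3.531
Arc 4: start y=0.000, vy=3.531 → t=0.706, apex=0.623, x_land=67.503, impact vy=-3.531
  bounce: vy ← 0.56·3.531 = 1.977
Arc 5: start y=0.000, vy=1.977 → t=0.395, apex=0.195, x_land=71.311, impact vy=-1.977
  bounce: vy ← 0.56·1.977 = 1.107

1 2.791 20.212 26.873
2 2.252 6.338 48.558
3 1.261 1.988 60.702
4 0.706 0.623 67.503
5 0.395 0.195 71.311
final: 71.311 1.107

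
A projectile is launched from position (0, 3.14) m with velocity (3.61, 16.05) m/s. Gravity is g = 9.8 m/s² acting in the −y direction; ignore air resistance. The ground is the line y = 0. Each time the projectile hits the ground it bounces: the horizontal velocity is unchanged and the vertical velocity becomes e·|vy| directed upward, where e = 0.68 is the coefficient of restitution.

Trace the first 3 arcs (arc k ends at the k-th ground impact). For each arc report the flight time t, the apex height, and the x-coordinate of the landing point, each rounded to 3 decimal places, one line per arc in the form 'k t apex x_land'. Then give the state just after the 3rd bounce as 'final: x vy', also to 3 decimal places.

1 3.461 16.283 12.493
2 2.479 7.529 21.443
3 1.686 3.482 27.529
final: 27.529 5.617

Arc 1: start y=3.140, vy=16.050 → t=3.461, apex=16.283, x_land=12.493, impact vy=-17.865
  bounce: vy ← 0.68·17.865 = 12.148
Arc 2: start y=0.000, vy=12.148 → t=2.479, apex=7.529, x_land=21.443, impact vy=-12.148
  bounce: vy ← 0.68·12.148 = 8.261
Arc 3: start y=0.000, vy=8.261 → t=1.686, apex=3.482, x_land=27.529, impact vy=-8.261
  bounce: vy ← 0.68·8.261 = 5.617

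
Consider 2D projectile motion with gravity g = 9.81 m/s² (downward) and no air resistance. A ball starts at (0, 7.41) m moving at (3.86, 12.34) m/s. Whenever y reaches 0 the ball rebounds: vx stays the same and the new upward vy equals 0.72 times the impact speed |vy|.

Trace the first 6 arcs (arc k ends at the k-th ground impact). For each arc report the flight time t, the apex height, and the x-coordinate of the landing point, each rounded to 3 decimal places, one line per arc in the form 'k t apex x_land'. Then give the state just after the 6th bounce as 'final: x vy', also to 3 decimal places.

1 3.017 15.171 11.644
2 2.533 7.865 21.420
3 1.823 4.077 28.458
4 1.313 2.114 33.526
5 0.945 1.096 37.174
6 0.681 0.568 39.801
final: 39.801 2.404

Arc 1: start y=7.410, vy=12.340 → t=3.017, apex=15.171, x_land=11.644, impact vy=-17.253
  bounce: vy ← 0.72·17.253 = 12.422
Arc 2: start y=0.000, vy=12.422 → t=2.533, apex=7.865, x_land=21.420, impact vy=-12.422
  bounce: vy ← 0.72·12.422 = 8.944
Arc 3: start y=0.000, vy=8.944 → t=1.823, apex=4.077, x_land=28.458, impact vy=-8.944
  bounce: vy ← 0.72·8.944 = 6.440
Arc 4: start y=0.000, vy=6.440 → t=1.313, apex=2.114, x_land=33.526, impact vy=-6.440
  bounce: vy ← 0.72·6.440 = 4.636
Arc 5: start y=0.000, vy=4.636 → t=0.945, apex=1.096, x_land=37.174, impact vy=-4.636
  bounce: vy ← 0.72·4.636 = 3.338
Arc 6: start y=0.000, vy=3.338 → t=0.681, apex=0.568, x_land=39.801, impact vy=-3.338
  bounce: vy ← 0.72·3.338 = 2.404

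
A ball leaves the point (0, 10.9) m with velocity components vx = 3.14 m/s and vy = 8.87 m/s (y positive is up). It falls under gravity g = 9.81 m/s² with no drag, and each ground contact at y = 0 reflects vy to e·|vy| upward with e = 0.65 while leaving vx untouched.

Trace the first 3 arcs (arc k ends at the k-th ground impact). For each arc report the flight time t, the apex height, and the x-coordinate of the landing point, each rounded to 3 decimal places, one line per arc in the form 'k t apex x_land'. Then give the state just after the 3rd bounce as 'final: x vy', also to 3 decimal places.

1 2.648 14.910 8.314
2 2.267 6.299 15.431
3 1.473 2.662 20.057
final: 20.057 4.697

Arc 1: start y=10.900, vy=8.870 → t=2.648, apex=14.910, x_land=8.314, impact vy=-17.104
  bounce: vy ← 0.65·17.104 = 11.117
Arc 2: start y=0.000, vy=11.117 → t=2.267, apex=6.299, x_land=15.431, impact vy=-11.117
  bounce: vy ← 0.65·11.117 = 7.226
Arc 3: start y=0.000, vy=7.226 → t=1.473, apex=2.662, x_land=20.057, impact vy=-7.226
  bounce: vy ← 0.65·7.226 = 4.697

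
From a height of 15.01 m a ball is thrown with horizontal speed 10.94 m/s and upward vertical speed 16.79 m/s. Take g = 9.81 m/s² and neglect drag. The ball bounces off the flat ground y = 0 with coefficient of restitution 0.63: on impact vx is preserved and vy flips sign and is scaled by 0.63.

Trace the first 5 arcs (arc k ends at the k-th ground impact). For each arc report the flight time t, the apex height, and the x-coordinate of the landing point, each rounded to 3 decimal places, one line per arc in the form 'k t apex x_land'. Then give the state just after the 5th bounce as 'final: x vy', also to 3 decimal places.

1 4.159 29.378 45.498
2 3.084 11.660 79.233
3 1.943 4.628 100.486
4 1.224 1.837 113.875
5 0.771 0.729 122.311
final: 122.311 2.383

Arc 1: start y=15.010, vy=16.790 → t=4.159, apex=29.378, x_land=45.498, impact vy=-24.008
  bounce: vy ← 0.63·24.008 = 15.125
Arc 2: start y=0.000, vy=15.125 → t=3.084, apex=11.660, x_land=79.233, impact vy=-15.125
  bounce: vy ← 0.63·15.125 = 9.529
Arc 3: start y=0.000, vy=9.529 → t=1.943, apex=4.628, x_land=100.486, impact vy=-9.529
  bounce: vy ← 0.63·9.529 = 6.003
Arc 4: start y=0.000, vy=6.003 → t=1.224, apex=1.837, x_land=113.875, impact vy=-6.003
  bounce: vy ← 0.63·6.003 = 3.782
Arc 5: start y=0.000, vy=3.782 → t=0.771, apex=0.729, x_land=122.311, impact vy=-3.782
  bounce: vy ← 0.63·3.782 = 2.383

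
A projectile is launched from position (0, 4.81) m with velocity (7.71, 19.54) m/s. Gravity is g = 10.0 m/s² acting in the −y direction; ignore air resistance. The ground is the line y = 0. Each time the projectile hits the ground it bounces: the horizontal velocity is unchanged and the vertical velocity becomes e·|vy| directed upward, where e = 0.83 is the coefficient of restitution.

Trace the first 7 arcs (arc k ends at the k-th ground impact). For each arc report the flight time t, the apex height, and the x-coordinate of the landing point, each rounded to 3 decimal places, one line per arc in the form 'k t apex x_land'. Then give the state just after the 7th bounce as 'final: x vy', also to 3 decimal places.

Arc 1: start y=4.810, vy=19.540 → t=4.140, apex=23.901, x_land=31.922, impact vy=-21.863
  bounce: vy ← 0.83·21.863 = 18.147
Arc 2: start y=0.000, vy=18.147 → t=3.629, apex=16.465, x_land=59.904, impact vy=-18.147
  bounce: vy ← 0.83·18.147 = 15.062
Arc 3: start y=0.000, vy=15.062 → t=3.012, apex=11.343, x_land=83.129, impact vy=-15.062
  bounce: vy ← 0.83·15.062 = 12.501
Arc 4: start y=0.000, vy=12.501 → t=2.500, apex=7.814, x_land=102.406, impact vy=-12.501
  bounce: vy ← 0.83·12.501 = 10.376
Arc 5: start y=0.000, vy=10.376 → t=2.075, apex=5.383, x_land=118.406, impact vy=-10.376
  bounce: vy ← 0.83·10.376 = 8.612
Arc 6: start y=0.000, vy=8.612 → t=1.722, apex=3.708, x_land=131.686, impact vy=-8.612
  bounce: vy ← 0.83·8.612 = 7.148
Arc 7: start y=0.000, vy=7.148 → t=1.430, apex=2.555, x_land=142.708, impact vy=-7.148
  bounce: vy ← 0.83·7.148 = 5.933

1 4.140 23.901 31.922
2 3.629 16.465 59.904
3 3.012 11.343 83.129
4 2.500 7.814 102.406
5 2.075 5.383 118.406
6 1.722 3.708 131.686
7 1.430 2.555 142.708
final: 142.708 5.933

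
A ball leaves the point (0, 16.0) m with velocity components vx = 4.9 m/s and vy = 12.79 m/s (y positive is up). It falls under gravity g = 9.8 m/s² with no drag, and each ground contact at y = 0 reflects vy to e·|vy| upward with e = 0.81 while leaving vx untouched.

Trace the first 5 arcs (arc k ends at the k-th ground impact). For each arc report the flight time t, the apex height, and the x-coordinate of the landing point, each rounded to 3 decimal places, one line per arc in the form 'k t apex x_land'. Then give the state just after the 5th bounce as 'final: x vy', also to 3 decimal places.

Arc 1: start y=16.000, vy=12.790 → t=3.534, apex=24.346, x_land=17.317, impact vy=-21.845
  bounce: vy ← 0.81·21.845 = 17.694
Arc 2: start y=0.000, vy=17.694 → t=3.611, apex=15.973, x_land=35.011, impact vy=-17.694
  bounce: vy ← 0.81·17.694 = 14.332
Arc 3: start y=0.000, vy=14.332 → t=2.925, apex=10.480, x_land=49.344, impact vy=-14.332
  bounce: vy ← 0.81·14.332 = 11.609
Arc 4: start y=0.000, vy=11.609 → t=2.369, apex=6.876, x_land=60.953, impact vy=-11.609
  bounce: vy ← 0.81·11.609 = 9.403
Arc 5: start y=0.000, vy=9.403 → t=1.919, apex=4.511, x_land=70.356, impact vy=-9.403
  bounce: vy ← 0.81·9.403 = 7.617

1 3.534 24.346 17.317
2 3.611 15.973 35.011
3 2.925 10.480 49.344
4 2.369 6.876 60.953
5 1.919 4.511 70.356
final: 70.356 7.617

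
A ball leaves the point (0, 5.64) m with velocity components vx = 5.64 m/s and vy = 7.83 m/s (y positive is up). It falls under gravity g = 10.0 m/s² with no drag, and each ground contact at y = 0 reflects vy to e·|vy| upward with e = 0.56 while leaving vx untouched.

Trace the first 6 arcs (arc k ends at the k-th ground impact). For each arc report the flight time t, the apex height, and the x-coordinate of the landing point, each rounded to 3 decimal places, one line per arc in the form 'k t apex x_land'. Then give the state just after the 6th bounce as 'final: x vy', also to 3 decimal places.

1 2.103 8.705 11.858
2 1.478 2.730 20.193
3 0.828 0.856 24.861
4 0.463 0.268 27.475
5 0.260 0.084 28.938
6 0.145 0.026 29.758
final: 29.758 0.407

Arc 1: start y=5.640, vy=7.830 → t=2.103, apex=8.705, x_land=11.858, impact vy=-13.195
  bounce: vy ← 0.56·13.195 = 7.389
Arc 2: start y=0.000, vy=7.389 → t=1.478, apex=2.730, x_land=20.193, impact vy=-7.389
  bounce: vy ← 0.56·7.389 = 4.138
Arc 3: start y=0.000, vy=4.138 → t=0.828, apex=0.856, x_land=24.861, impact vy=-4.138
  bounce: vy ← 0.56·4.138 = 2.317
Arc 4: start y=0.000, vy=2.317 → t=0.463, apex=0.268, x_land=27.475, impact vy=-2.317
  bounce: vy ← 0.56·2.317 = 1.298
Arc 5: start y=0.000, vy=1.298 → t=0.260, apex=0.084, x_land=28.938, impact vy=-1.298
  bounce: vy ← 0.56·1.298 = 0.727
Arc 6: start y=0.000, vy=0.727 → t=0.145, apex=0.026, x_land=29.758, impact vy=-0.727
  bounce: vy ← 0.56·0.727 = 0.407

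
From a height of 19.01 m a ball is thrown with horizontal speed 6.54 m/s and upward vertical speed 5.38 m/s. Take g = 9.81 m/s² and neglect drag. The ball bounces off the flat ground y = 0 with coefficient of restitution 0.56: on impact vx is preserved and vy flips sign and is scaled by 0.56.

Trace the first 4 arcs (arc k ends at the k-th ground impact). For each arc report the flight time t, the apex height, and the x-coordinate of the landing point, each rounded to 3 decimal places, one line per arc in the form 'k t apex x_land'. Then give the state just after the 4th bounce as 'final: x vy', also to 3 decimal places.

Arc 1: start y=19.010, vy=5.380 → t=2.592, apex=20.485, x_land=16.952, impact vy=-20.048
  bounce: vy ← 0.56·20.048 = 11.227
Arc 2: start y=0.000, vy=11.227 → t=2.289, apex=6.424, x_land=31.921, impact vy=-11.227
  bounce: vy ← 0.56·11.227 = 6.287
Arc 3: start y=0.000, vy=6.287 → t=1.282, apex=2.015, x_land=40.304, impact vy=-6.287
  bounce: vy ← 0.56·6.287 = 3.521
Arc 4: start y=0.000, vy=3.521 → t=0.718, apex=0.632, x_land=44.998, impact vy=-3.521
  bounce: vy ← 0.56·3.521 = 1.972

1 2.592 20.485 16.952
2 2.289 6.424 31.921
3 1.282 2.015 40.304
4 0.718 0.632 44.998
final: 44.998 1.972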